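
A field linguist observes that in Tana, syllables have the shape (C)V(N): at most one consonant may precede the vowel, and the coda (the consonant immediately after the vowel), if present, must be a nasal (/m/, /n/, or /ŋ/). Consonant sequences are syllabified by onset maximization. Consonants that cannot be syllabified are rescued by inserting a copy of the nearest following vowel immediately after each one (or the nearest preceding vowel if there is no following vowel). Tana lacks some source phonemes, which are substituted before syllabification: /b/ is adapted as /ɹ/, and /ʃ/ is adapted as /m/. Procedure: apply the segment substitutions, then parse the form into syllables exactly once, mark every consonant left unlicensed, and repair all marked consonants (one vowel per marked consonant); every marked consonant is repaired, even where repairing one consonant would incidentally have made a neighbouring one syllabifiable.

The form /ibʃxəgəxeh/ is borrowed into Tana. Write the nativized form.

Substitution: /b/ → /ɹ/, /ʃ/ → /m/, giving /iɹmxəgəxeh/.
The consonants /ɹ/, /m/, /h/ cannot be parsed into a legal (C)V(N) syllable (only a nasal (/m/, /n/, or /ŋ/) is licensed in coda position; onsets are limited to one consonant).
Epenthesis after each stranded consonant: /ɹ/ → /ɹə/, /m/ → /mə/, /h/ → /he/.

iɹəməxəgəxehe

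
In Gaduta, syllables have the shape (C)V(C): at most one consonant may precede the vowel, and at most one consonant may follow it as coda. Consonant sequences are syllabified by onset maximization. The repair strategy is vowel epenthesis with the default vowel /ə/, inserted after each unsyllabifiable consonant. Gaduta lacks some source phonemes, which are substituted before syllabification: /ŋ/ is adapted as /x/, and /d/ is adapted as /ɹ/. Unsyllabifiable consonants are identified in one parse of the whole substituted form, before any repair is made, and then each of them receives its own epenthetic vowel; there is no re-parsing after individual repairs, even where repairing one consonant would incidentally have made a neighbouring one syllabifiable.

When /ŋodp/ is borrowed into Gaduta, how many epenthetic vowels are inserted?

1

After substitution the input is /xoɹp/.
The unsyllabifiable consonants are /p/; each receives one epenthetic vowel.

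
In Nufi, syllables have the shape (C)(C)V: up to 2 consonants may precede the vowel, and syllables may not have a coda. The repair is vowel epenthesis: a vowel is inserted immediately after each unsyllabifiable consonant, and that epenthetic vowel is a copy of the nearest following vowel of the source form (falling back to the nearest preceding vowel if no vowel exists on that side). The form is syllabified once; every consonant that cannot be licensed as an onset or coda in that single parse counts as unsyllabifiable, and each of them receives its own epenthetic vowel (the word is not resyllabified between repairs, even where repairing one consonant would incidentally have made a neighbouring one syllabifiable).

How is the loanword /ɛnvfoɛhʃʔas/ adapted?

ɛnovfoɛhaʃʔasa

Syllabifying with onset maximization leaves /n/, /h/, /s/ stranded (no codas are permitted; onsets may contain at most 2 consonants).
Epenthesis after each stranded consonant: /n/ → /no/, /h/ → /ha/, /s/ → /sa/.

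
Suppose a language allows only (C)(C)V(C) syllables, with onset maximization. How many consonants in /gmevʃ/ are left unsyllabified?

1

Syllabifying with onset maximization leaves /ʃ/ stranded (at most one coda consonant is licensed; onsets may contain at most 2 consonants).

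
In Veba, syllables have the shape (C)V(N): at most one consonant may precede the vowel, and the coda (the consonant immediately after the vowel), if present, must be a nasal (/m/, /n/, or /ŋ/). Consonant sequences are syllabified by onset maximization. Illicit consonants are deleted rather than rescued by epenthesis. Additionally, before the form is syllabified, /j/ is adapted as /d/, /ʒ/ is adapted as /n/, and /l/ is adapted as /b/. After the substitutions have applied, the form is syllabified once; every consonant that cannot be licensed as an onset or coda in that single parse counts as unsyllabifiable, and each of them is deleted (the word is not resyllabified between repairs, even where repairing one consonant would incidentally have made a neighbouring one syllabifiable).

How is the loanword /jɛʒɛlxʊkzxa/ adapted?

dɛnɛxʊxa

Substitution: /j/ → /d/, /ʒ/ → /n/, /l/ → /b/, giving /dɛnɛbxʊkzxa/.
The consonants /b/, /k/, /z/ cannot be parsed into a legal (C)V(N) syllable (only a nasal (/m/, /n/, or /ŋ/) is licensed in coda position; onsets are limited to one consonant).
Each unlicensed consonant is deleted: /b/, /k/, /z/.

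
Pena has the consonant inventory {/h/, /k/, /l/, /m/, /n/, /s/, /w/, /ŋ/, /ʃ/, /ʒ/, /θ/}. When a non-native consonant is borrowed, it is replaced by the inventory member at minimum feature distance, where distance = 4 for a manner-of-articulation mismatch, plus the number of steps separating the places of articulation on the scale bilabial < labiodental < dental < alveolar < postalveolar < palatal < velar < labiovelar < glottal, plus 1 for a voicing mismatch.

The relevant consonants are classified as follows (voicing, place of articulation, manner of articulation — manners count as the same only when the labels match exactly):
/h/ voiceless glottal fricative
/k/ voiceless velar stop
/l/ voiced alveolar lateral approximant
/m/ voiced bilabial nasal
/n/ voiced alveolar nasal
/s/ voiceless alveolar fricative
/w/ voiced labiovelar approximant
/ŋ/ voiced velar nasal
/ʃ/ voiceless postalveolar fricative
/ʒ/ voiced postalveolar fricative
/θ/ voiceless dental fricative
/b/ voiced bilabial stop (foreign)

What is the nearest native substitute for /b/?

/m/ is closest: manner differs (stop→nasal, +4), place distance 0 (bilabial→bilabial), same voicing; total 4. Next closest is /k/ at distance 7.

m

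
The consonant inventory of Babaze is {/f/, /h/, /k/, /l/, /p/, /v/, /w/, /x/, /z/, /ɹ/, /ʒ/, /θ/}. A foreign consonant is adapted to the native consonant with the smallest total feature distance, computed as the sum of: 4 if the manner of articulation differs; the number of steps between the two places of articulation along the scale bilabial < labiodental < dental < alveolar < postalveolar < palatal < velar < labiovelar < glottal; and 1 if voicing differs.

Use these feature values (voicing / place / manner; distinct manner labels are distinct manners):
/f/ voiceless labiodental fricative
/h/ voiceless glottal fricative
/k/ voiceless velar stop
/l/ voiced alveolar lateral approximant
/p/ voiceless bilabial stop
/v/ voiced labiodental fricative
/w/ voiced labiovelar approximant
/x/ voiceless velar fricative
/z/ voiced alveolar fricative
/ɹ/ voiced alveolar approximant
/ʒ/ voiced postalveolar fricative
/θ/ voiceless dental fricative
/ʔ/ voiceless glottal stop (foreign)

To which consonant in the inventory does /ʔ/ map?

/k/ is closest: same manner (stop), place distance 2 (glottal→velar), same voicing; total 2. Next closest is /h/ at distance 4.

k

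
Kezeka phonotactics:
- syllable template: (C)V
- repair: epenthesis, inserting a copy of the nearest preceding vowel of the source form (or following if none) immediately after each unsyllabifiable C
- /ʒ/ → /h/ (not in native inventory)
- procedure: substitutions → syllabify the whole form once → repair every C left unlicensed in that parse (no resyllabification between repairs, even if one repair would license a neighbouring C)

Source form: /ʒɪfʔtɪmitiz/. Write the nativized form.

Substitution: /ʒ/ → /h/, giving /hɪfʔtɪmitiz/.
Under (C)V, the unsyllabifiable consonants are /f/, /ʔ/, /z/ (no codas are permitted; onsets are limited to one consonant).
Inserting the epenthetic vowel yields /f/ → /fɪ/, /ʔ/ → /ʔɪ/, /z/ → /zi/.

hɪfɪʔɪtɪmitizi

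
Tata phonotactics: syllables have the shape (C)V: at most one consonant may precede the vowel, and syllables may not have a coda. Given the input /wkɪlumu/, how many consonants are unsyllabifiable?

1

Syllabifying with onset maximization leaves /w/ stranded (no codas are permitted; onsets are limited to one consonant).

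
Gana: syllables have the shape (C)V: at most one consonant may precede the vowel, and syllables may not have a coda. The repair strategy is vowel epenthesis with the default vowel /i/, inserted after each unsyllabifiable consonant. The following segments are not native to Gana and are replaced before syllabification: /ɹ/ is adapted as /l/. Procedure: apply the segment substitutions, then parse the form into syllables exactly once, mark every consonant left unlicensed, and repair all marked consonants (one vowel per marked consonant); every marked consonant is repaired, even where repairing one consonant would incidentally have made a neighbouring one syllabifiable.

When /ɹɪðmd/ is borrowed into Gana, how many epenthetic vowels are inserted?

After substitution the input is /lɪðmd/.
The unsyllabifiable consonants are /ð/, /m/, /d/; each receives one epenthetic vowel.

3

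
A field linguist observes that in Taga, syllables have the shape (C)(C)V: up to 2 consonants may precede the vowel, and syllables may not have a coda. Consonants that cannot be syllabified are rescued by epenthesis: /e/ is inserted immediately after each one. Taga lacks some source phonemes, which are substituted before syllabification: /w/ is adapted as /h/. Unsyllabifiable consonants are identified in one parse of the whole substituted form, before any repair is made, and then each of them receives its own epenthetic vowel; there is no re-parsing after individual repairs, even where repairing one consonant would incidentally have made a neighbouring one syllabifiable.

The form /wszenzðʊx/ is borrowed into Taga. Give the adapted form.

Substitution: /w/ → /h/, giving /hszenzðʊx/.
Syllabifying with onset maximization leaves /h/, /n/, /x/ stranded (no codas are permitted; onsets may contain at most 2 consonants).
Inserting the epenthetic vowel yields /h/ → /he/, /n/ → /ne/, /x/ → /xe/.

heszenezðʊxe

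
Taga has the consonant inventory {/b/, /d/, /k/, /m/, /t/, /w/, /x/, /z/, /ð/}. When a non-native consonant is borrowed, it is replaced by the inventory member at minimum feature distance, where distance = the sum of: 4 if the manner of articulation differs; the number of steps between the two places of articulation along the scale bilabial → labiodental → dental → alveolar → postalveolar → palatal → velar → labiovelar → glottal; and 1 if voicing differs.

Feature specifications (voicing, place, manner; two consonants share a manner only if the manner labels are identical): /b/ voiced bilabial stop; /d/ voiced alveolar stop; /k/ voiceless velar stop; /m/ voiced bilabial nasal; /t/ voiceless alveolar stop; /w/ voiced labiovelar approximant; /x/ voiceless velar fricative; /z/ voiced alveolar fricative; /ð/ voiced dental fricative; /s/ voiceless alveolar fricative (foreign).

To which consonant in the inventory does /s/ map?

/z/ is closest: same manner (fricative), place distance 0 (alveolar→alveolar), voicing differs (+1); total 1. Next closest is /ð/ at distance 2.

z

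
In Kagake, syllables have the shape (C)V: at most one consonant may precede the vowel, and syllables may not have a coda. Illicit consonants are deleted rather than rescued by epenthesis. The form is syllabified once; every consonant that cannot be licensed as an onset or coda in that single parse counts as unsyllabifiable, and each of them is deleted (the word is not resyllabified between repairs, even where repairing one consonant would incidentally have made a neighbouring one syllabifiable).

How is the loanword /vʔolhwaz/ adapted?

ʔowa

Under (C)V, the unsyllabifiable consonants are /v/, /l/, /h/, /z/ (no codas are permitted; onsets are limited to one consonant).
Deletion applies to /v/, /l/, /h/, /z/.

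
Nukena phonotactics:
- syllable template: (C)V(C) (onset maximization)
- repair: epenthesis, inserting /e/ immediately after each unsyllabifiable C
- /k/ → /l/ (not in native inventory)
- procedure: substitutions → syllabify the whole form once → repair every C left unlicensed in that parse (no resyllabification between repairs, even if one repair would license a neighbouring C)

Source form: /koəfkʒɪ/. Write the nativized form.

Substitution: /k/ → /l/, giving /loəflʒɪ/.
Under (C)V(C), the unsyllabifiable consonants are /l/ (at most one coda consonant is licensed; onsets are limited to one consonant).
Epenthesis after each stranded consonant: /l/ → /le/.

loəfleʒɪ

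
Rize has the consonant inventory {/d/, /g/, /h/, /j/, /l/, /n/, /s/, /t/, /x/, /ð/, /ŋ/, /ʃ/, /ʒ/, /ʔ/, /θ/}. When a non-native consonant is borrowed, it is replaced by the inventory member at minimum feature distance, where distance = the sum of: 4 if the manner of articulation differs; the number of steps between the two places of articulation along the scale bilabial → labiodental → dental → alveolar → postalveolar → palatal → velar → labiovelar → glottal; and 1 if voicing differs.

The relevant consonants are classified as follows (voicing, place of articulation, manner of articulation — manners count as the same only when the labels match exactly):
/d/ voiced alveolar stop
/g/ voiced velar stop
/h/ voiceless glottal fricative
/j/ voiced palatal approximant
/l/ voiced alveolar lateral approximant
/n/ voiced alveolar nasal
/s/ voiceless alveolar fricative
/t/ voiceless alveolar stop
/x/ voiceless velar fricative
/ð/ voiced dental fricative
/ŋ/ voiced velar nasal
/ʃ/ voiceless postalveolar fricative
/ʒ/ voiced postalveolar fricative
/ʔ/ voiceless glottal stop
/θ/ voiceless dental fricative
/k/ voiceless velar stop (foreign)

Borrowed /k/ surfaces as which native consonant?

g

/g/ is closest: same manner (stop), place distance 0 (velar→velar), voicing differs (+1); total 1. Next closest is /ʔ/ at distance 2.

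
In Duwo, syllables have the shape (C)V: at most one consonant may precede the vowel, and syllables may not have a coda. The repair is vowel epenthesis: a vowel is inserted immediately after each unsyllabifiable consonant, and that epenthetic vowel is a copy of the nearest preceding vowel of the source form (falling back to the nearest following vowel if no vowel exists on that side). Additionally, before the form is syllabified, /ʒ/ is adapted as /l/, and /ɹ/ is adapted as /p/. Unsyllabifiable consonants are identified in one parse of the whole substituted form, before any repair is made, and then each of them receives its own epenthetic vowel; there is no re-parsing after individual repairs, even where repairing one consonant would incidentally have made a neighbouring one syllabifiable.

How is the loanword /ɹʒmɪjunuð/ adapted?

Substitution: /ɹ/ → /p/, /ʒ/ → /l/, giving /plmɪjunuð/.
The consonants /p/, /l/, /ð/ cannot be parsed into a legal (C)V syllable (no codas are permitted; onsets are limited to one consonant).
Epenthesis after each stranded consonant: /p/ → /pɪ/, /l/ → /lɪ/, /ð/ → /ðu/.

pɪlɪmɪjunuðu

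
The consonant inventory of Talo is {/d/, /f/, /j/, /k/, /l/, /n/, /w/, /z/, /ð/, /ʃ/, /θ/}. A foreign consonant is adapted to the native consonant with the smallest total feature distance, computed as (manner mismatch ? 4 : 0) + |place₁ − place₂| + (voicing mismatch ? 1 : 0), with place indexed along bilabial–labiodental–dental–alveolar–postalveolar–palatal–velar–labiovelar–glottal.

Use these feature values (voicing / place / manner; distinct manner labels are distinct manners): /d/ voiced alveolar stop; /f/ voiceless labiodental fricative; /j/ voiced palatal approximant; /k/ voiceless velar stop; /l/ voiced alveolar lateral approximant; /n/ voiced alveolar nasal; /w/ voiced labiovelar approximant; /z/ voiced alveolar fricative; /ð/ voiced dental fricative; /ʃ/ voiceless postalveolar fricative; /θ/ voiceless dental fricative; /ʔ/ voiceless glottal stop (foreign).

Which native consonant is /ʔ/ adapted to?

k

/k/ is closest: same manner (stop), place distance 2 (glottal→velar), same voicing; total 2. Next closest is /d/ at distance 6.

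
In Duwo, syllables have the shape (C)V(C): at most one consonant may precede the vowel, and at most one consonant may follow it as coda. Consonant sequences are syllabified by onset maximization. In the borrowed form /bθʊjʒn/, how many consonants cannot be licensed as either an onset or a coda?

Syllabifying with onset maximization leaves /b/, /ʒ/, /n/ stranded (at most one coda consonant is licensed; onsets are limited to one consonant).

3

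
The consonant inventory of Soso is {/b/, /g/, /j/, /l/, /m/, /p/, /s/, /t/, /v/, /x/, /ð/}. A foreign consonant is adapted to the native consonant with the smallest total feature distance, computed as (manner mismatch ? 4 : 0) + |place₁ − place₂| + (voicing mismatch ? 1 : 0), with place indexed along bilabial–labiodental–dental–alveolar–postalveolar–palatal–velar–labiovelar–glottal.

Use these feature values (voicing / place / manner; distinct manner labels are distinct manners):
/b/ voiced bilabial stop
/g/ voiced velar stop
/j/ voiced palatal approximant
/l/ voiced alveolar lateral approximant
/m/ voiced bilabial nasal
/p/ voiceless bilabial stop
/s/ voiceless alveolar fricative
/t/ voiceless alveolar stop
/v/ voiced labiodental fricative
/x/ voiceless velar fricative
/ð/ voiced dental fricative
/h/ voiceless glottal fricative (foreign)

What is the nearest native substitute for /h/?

/x/ is closest: same manner (fricative), place distance 2 (glottal→velar), same voicing; total 2. Next closest is /s/ at distance 5.

x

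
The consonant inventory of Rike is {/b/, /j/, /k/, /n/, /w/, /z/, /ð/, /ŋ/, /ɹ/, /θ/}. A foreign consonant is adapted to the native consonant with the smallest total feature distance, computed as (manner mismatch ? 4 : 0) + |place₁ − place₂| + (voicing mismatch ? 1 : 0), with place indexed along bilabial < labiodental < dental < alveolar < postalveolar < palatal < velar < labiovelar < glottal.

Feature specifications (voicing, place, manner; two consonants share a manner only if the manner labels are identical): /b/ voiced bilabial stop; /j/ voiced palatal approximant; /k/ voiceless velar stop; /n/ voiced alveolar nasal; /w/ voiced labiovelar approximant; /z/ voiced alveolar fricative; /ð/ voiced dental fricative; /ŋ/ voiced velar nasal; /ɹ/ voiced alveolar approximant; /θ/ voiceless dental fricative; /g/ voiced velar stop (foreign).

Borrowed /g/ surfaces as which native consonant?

/k/ is closest: same manner (stop), place distance 0 (velar→velar), voicing differs (+1); total 1. Next closest is /ŋ/ at distance 4.

k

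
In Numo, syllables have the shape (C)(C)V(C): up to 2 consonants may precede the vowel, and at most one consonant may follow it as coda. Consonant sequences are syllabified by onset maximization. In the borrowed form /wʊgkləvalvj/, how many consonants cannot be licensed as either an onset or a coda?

Under (C)(C)V(C), the unsyllabifiable consonants are /v/, /j/ (at most one coda consonant is licensed; onsets may contain at most 2 consonants).

2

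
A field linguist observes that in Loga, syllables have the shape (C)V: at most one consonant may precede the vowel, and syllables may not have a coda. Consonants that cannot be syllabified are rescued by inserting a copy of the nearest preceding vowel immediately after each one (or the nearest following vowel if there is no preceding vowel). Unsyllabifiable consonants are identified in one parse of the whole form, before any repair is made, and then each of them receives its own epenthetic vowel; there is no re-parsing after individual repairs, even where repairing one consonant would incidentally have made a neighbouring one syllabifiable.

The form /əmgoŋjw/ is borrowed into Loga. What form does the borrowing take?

Under (C)V, the unsyllabifiable consonants are /m/, /ŋ/, /j/, /w/ (no codas are permitted; onsets are limited to one consonant).
Each unlicensed consonant becomes the onset of a new syllable: /m/ → /mə/, /ŋ/ → /ŋo/, /j/ → /jo/, /w/ → /wo/.

əməgoŋojowo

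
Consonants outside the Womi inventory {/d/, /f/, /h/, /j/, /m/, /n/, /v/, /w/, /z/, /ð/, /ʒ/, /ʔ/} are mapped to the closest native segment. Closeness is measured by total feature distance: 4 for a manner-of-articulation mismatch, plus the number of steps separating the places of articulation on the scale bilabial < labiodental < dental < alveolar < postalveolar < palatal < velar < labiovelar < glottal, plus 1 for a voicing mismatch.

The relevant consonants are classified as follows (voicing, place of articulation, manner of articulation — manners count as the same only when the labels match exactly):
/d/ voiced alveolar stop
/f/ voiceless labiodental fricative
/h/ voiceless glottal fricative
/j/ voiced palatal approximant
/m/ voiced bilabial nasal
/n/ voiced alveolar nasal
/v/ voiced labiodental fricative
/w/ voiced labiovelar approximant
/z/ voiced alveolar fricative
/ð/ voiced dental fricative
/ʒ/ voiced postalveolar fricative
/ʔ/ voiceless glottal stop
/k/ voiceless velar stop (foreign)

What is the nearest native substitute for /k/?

/ʔ/ is closest: same manner (stop), place distance 2 (velar→glottal), same voicing; total 2. Next closest is /d/ at distance 4.

ʔ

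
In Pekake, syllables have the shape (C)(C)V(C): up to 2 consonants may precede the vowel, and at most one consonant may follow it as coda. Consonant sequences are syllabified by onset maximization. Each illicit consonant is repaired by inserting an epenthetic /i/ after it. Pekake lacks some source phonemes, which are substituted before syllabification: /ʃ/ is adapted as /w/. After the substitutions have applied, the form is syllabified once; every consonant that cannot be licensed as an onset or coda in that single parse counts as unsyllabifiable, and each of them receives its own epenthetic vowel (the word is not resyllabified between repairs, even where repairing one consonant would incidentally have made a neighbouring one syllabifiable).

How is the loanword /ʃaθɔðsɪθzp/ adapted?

Substitution: /ʃ/ → /w/, giving /waθɔðsɪθzp/.
Syllabifying with onset maximization leaves /z/, /p/ stranded (at most one coda consonant is licensed; onsets may contain at most 2 consonants).
Epenthesis after each stranded consonant: /z/ → /zi/, /p/ → /pi/.

waθɔðsɪθzipi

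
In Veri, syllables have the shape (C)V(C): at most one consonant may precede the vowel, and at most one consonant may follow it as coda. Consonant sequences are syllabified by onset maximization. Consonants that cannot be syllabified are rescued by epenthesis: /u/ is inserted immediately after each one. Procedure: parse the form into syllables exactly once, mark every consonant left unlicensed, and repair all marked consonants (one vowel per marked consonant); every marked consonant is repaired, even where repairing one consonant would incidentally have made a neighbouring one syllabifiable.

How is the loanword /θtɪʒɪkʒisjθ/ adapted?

Under (C)V(C), the unsyllabifiable consonants are /θ/, /j/, /θ/ (at most one coda consonant is licensed; onsets are limited to one consonant).
Inserting the epenthetic vowel yields /θ/ → /θu/, /j/ → /ju/, /θ/ → /θu/.

θutɪʒɪkʒisjuθu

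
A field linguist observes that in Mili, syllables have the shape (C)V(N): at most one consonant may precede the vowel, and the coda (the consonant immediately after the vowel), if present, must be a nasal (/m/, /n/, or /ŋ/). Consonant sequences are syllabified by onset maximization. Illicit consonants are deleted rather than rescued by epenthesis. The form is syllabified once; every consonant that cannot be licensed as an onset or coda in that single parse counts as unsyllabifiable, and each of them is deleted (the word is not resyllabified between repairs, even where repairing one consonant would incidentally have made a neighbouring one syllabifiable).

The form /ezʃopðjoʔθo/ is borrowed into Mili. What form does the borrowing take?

Syllabifying with onset maximization leaves /z/, /p/, /ð/, /ʔ/ stranded (only a nasal (/m/, /n/, or /ŋ/) is licensed in coda position; onsets are limited to one consonant).
Each unlicensed consonant is deleted: /z/, /p/, /ð/, /ʔ/.

eʃojoθo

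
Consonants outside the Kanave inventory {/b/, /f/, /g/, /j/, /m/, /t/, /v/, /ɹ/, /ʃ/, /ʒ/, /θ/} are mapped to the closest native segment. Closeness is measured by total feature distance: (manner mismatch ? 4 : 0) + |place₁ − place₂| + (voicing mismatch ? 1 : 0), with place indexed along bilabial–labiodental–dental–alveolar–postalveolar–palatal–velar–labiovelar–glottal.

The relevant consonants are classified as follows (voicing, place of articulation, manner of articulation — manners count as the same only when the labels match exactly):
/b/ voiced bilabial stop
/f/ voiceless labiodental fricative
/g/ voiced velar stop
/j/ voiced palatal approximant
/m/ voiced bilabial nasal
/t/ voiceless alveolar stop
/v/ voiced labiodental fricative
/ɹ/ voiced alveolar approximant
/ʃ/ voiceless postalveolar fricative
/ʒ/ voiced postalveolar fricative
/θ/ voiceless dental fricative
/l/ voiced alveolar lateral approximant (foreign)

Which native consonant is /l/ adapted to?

ɹ

/ɹ/ is closest: manner differs (lateral approximant→approximant, +4), place distance 0 (alveolar→alveolar), same voicing; total 4. Next closest is /t/ at distance 5.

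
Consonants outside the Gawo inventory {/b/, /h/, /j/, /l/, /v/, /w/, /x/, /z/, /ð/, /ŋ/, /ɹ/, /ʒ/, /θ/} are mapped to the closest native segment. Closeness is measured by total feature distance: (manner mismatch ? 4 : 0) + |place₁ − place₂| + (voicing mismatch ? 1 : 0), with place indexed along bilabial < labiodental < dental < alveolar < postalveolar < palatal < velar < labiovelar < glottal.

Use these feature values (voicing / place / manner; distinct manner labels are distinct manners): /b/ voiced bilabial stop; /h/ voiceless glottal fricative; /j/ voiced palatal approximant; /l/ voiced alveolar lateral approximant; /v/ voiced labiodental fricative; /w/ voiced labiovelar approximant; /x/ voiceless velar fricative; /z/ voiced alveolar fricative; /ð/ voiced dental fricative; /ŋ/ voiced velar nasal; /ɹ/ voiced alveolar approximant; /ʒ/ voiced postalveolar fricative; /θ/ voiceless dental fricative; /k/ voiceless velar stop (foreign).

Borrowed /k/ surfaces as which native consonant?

x

/x/ is closest: manner differs (stop→fricative, +4), place distance 0 (velar→velar), same voicing; total 4. Next closest is /ŋ/ at distance 5.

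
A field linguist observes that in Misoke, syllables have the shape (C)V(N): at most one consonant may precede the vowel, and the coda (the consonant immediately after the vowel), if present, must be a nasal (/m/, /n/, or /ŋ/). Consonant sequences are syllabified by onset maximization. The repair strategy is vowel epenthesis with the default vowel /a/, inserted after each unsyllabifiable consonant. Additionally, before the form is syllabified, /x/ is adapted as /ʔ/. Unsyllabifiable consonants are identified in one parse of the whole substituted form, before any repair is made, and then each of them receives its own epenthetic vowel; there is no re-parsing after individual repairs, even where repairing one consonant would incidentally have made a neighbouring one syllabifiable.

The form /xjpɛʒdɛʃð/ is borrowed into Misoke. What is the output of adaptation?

Substitution: /x/ → /ʔ/, giving /ʔjpɛʒdɛʃð/.
Syllabifying with onset maximization leaves /ʔ/, /j/, /ʒ/, /ʃ/, /ð/ stranded (only a nasal (/m/, /n/, or /ŋ/) is licensed in coda position; onsets are limited to one consonant).
Epenthesis after each stranded consonant: /ʔ/ → /ʔa/, /j/ → /ja/, /ʒ/ → /ʒa/, /ʃ/ → /ʃa/, /ð/ → /ða/.

ʔajapɛʒadɛʃaða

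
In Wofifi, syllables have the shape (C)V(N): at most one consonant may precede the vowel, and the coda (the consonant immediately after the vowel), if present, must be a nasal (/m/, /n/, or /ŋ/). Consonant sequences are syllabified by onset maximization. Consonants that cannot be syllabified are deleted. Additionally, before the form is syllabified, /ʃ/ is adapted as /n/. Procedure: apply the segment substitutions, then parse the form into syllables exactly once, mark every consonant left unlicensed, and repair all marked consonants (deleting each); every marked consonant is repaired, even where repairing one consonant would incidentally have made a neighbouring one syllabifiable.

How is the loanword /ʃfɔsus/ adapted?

fɔsu

Substitution: /ʃ/ → /n/, giving /nfɔsus/.
Under (C)V(N), the unsyllabifiable consonants are /n/, /s/ (only a nasal (/m/, /n/, or /ŋ/) is licensed in coda position; onsets are limited to one consonant).
Deleting the stranded consonants removes /n/, /s/.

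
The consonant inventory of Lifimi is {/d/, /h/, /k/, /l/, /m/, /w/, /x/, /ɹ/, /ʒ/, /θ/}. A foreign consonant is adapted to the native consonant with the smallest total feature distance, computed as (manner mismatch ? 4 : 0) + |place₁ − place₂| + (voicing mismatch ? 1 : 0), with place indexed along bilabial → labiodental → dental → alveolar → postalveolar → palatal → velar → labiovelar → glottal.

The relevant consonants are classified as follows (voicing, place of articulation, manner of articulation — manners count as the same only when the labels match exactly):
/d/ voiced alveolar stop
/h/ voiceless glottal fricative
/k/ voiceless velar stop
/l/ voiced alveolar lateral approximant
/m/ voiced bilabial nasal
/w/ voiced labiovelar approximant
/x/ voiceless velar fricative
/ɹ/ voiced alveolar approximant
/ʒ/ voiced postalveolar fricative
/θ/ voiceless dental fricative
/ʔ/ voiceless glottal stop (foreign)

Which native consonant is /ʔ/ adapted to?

k

/k/ is closest: same manner (stop), place distance 2 (glottal→velar), same voicing; total 2. Next closest is /h/ at distance 4.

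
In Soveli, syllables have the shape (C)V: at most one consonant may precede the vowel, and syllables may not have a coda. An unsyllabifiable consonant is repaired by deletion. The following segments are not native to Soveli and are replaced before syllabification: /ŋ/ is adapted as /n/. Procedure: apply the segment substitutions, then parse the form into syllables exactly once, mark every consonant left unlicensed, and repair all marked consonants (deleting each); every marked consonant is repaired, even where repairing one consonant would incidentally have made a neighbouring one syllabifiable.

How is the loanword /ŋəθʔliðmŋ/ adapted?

nəli

Substitution: /ŋ/ → /n/, giving /nəθʔliðmn/.
The consonants /θ/, /ʔ/, /ð/, /m/, /n/ cannot be parsed into a legal (C)V syllable (no codas are permitted; onsets are limited to one consonant).
Deletion applies to /θ/, /ʔ/, /ð/, /m/, /n/.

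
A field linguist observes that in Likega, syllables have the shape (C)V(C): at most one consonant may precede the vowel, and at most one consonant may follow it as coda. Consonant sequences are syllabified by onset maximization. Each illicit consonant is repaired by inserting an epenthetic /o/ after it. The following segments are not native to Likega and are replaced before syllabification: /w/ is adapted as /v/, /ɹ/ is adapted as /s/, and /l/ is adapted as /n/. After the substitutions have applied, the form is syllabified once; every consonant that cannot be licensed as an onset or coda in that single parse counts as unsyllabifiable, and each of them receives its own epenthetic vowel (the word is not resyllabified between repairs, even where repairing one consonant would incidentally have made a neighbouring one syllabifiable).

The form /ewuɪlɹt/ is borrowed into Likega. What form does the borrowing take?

Substitution: /w/ → /v/, /l/ → /n/, /ɹ/ → /s/, giving /evuɪnst/.
Syllabifying with onset maximization leaves /s/, /t/ stranded (at most one coda consonant is licensed; onsets are limited to one consonant).
Each unlicensed consonant becomes the onset of a new syllable: /s/ → /so/, /t/ → /to/.

evuɪnsoto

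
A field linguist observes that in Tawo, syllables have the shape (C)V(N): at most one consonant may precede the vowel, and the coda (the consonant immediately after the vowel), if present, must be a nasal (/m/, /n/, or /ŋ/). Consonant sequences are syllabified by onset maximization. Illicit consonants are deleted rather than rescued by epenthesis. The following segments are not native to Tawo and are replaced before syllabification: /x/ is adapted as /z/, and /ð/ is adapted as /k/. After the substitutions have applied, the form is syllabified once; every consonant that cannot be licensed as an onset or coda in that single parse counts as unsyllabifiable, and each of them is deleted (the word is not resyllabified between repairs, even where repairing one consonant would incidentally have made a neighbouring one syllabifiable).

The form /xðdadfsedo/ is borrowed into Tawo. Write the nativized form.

Substitution: /x/ → /z/, /ð/ → /k/, giving /zkdadfsedo/.
Under (C)V(N), the unsyllabifiable consonants are /z/, /k/, /d/, /f/ (only a nasal (/m/, /n/, or /ŋ/) is licensed in coda position; onsets are limited to one consonant).
Deletion applies to /z/, /k/, /d/, /f/.

dasedo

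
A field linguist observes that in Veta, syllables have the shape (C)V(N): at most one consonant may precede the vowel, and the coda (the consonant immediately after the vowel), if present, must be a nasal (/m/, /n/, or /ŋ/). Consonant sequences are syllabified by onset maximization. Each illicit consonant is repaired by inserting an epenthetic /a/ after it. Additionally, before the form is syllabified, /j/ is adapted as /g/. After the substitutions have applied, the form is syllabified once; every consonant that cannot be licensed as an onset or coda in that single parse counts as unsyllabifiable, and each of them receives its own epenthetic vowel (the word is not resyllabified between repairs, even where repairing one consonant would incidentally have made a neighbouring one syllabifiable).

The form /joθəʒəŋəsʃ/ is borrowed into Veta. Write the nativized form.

Substitution: /j/ → /g/, giving /goθəʒəŋəsʃ/.
Syllabifying with onset maximization leaves /s/, /ʃ/ stranded (only a nasal (/m/, /n/, or /ŋ/) is licensed in coda position; onsets are limited to one consonant).
Each unlicensed consonant becomes the onset of a new syllable: /s/ → /sa/, /ʃ/ → /ʃa/.

goθəʒəŋəsaʃa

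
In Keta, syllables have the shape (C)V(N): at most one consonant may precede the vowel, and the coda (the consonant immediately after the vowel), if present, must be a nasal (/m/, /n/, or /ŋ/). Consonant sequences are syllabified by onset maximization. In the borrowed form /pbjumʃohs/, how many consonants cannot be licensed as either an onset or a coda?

Syllabifying with onset maximization leaves /p/, /b/, /h/, /s/ stranded (only a nasal (/m/, /n/, or /ŋ/) is licensed in coda position; onsets are limited to one consonant).

4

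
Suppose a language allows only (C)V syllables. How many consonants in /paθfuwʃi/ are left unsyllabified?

2

Under (C)V, the unsyllabifiable consonants are /θ/, /w/ (no codas are permitted; onsets are limited to one consonant).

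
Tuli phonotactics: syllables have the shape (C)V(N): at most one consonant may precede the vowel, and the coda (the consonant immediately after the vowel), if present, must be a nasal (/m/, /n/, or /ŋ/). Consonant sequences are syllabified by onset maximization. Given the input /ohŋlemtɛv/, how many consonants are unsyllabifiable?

The consonants /h/, /ŋ/, /v/ cannot be parsed into a legal (C)V(N) syllable (only a nasal (/m/, /n/, or /ŋ/) is licensed in coda position; onsets are limited to one consonant).

3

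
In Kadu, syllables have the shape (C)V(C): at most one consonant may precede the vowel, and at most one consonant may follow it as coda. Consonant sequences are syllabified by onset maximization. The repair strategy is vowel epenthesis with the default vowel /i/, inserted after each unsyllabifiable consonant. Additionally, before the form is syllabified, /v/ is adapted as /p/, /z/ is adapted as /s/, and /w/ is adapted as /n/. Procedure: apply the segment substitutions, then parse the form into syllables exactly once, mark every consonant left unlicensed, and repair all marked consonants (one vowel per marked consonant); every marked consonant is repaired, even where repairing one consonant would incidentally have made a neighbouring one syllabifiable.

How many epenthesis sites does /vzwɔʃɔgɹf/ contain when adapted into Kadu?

4

After substitution the input is /psnɔʃɔgɹf/.
The unsyllabifiable consonants are /p/, /s/, /ɹ/, /f/; each receives one epenthetic vowel.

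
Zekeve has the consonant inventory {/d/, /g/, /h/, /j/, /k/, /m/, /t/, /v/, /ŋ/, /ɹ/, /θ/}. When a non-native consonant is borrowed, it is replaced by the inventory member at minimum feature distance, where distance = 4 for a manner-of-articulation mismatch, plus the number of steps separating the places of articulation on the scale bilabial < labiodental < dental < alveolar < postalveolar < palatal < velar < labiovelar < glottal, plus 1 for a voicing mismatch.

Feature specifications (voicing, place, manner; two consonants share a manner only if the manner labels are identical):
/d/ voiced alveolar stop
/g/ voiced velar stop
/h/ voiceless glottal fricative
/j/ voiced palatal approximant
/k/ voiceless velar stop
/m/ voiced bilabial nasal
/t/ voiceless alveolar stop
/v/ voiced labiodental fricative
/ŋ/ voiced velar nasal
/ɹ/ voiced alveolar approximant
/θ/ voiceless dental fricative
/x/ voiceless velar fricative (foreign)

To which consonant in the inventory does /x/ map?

h

/h/ is closest: same manner (fricative), place distance 2 (velar→glottal), same voicing; total 2. Next closest is /k/ at distance 4.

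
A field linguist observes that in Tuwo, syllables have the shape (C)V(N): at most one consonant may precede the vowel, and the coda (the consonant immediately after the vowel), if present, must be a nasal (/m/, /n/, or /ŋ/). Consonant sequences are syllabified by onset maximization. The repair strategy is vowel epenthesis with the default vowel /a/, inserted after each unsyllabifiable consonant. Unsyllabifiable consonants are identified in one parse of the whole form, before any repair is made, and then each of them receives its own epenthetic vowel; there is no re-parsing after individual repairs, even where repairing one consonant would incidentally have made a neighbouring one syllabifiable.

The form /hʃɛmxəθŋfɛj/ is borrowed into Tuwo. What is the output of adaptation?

Under (C)V(N), the unsyllabifiable consonants are /h/, /θ/, /ŋ/, /j/ (only a nasal (/m/, /n/, or /ŋ/) is licensed in coda position; onsets are limited to one consonant).
Epenthesis after each stranded consonant: /h/ → /ha/, /θ/ → /θa/, /ŋ/ → /ŋa/, /j/ → /ja/.

haʃɛmxəθaŋafɛja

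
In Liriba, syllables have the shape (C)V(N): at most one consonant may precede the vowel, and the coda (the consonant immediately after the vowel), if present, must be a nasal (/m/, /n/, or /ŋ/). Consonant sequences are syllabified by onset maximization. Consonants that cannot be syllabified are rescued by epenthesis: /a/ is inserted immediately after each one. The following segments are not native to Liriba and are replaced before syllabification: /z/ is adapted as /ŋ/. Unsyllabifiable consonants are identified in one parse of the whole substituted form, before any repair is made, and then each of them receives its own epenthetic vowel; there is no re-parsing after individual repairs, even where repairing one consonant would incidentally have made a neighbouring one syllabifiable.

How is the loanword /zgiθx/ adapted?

Substitution: /z/ → /ŋ/, giving /ŋgiθx/.
The consonants /ŋ/, /θ/, /x/ cannot be parsed into a legal (C)V(N) syllable (only a nasal (/m/, /n/, or /ŋ/) is licensed in coda position; onsets are limited to one consonant).
Inserting the epenthetic vowel yields /ŋ/ → /ŋa/, /θ/ → /θa/, /x/ → /xa/.

ŋagiθaxa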